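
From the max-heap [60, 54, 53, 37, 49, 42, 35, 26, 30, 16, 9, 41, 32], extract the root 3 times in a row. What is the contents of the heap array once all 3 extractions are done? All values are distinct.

extract-max #1 returns 60:
  remove root 60; move last element 32 to root → [32, 54, 53, 37, 49, 42, 35, 26, 30, 16, 9, 41]
  32 vs larger child 54 at index 1, swap → [54, 32, 53, 37, 49, 42, 35, 26, 30, 16, 9, 41]
  32 vs larger child 49 at index 4, swap → [54, 49, 53, 37, 32, 42, 35, 26, 30, 16, 9, 41]
extract-max #2 returns 54:
  remove root 54; move last element 41 to root → [41, 49, 53, 37, 32, 42, 35, 26, 30, 16, 9]
  41 vs larger child 53 at index 2, swap → [53, 49, 41, 37, 32, 42, 35, 26, 30, 16, 9]
  41 vs larger child 42 at index 5, swap → [53, 49, 42, 37, 32, 41, 35, 26, 30, 16, 9]
extract-max #3 returns 53:
  remove root 53; move last element 9 to root → [9, 49, 42, 37, 32, 41, 35, 26, 30, 16]
  9 vs larger child 49 at index 1, swap → [49, 9, 42, 37, 32, 41, 35, 26, 30, 16]
  9 vs larger child 37 at index 3, swap → [49, 37, 42, 9, 32, 41, 35, 26, 30, 16]
  9 vs larger child 30 at index 8, swap → [49, 37, 42, 30, 32, 41, 35, 26, 9, 16]

[49, 37, 42, 30, 32, 41, 35, 26, 9, 16]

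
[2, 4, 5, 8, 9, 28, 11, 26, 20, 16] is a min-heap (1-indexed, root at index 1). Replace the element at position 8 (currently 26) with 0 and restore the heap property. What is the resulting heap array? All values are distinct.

set index 8 from 26 to 0 → [2, 4, 5, 8, 9, 28, 11, 0, 20, 16]
0 < parent 8 at index 4, swap → [2, 4, 5, 0, 9, 28, 11, 8, 20, 16]
0 < parent 4 at index 2, swap → [2, 0, 5, 4, 9, 28, 11, 8, 20, 16]
0 < parent 2 at index 1, swap → [0, 2, 5, 4, 9, 28, 11, 8, 20, 16]

[0, 2, 5, 4, 9, 28, 11, 8, 20, 16]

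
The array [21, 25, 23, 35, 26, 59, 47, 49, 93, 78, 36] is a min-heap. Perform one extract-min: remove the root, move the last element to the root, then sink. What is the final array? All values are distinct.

remove root 21; move last element 36 to root → [36, 25, 23, 35, 26, 59, 47, 49, 93, 78]
36 vs smaller child 23 at index 2, swap → [23, 25, 36, 35, 26, 59, 47, 49, 93, 78]

[23, 25, 36, 35, 26, 59, 47, 49, 93, 78]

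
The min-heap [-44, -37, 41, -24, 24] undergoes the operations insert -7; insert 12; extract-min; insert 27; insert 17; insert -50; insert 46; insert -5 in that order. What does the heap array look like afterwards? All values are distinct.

[-50, -37, -7, -24, -5, 41, 27, 17, 12, 46, 24]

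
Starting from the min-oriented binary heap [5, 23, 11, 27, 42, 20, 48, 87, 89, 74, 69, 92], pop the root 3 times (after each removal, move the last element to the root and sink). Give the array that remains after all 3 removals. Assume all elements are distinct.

extract-min #1 returns 5:
  remove root 5; move last element 92 to root → [92, 23, 11, 27, 42, 20, 48, 87, 89, 74, 69]
  92 vs smaller child 11 at index 2, swap → [11, 23, 92, 27, 42, 20, 48, 87, 89, 74, 69]
  92 vs smaller child 20 at index 5, swap → [11, 23, 20, 27, 42, 92, 48, 87, 89, 74, 69]
extract-min #2 returns 11:
  remove root 11; move last element 69 to root → [69, 23, 20, 27, 42, 92, 48, 87, 89, 74]
  69 vs smaller child 20 at index 2, swap → [20, 23, 69, 27, 42, 92, 48, 87, 89, 74]
  69 vs smaller child 48 at index 6, swap → [20, 23, 48, 27, 42, 92, 69, 87, 89, 74]
extract-min #3 returns 20:
  remove root 20; move last element 74 to root → [74, 23, 48, 27, 42, 92, 69, 87, 89]
  74 vs smaller child 23 at index 1, swap → [23, 74, 48, 27, 42, 92, 69, 87, 89]
  74 vs smaller child 27 at index 3, swap → [23, 27, 48, 74, 42, 92, 69, 87, 89]

[23, 27, 48, 74, 42, 92, 69, 87, 89]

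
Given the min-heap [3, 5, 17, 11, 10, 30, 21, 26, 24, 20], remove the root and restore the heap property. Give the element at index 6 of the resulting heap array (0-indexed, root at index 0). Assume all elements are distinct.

remove root 3; move last element 20 to root → [20, 5, 17, 11, 10, 30, 21, 26, 24]
20 vs smaller child 5 at index 1, swap → [5, 20, 17, 11, 10, 30, 21, 26, 24]
20 vs smaller child 10 at index 4, swap → [5, 10, 17, 11, 20, 30, 21, 26, 24]
resulting array: [5, 10, 17, 11, 20, 30, 21, 26, 24]

21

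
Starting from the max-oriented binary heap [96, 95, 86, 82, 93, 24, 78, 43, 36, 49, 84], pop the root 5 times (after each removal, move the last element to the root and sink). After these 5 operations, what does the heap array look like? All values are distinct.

extract-max #1 returns 96:
  remove root 96; move last element 84 to root → [84, 95, 86, 82, 93, 24, 78, 43, 36, 49]
  84 vs larger child 95 at index 1, swap → [95, 84, 86, 82, 93, 24, 78, 43, 36, 49]
  84 vs larger child 93 at index 4, swap → [95, 93, 86, 82, 84, 24, 78, 43, 36, 49]
extract-max #2 returns 95:
  remove root 95; move last element 49 to root → [49, 93, 86, 82, 84, 24, 78, 43, 36]
  49 vs larger child 93 at index 1, swap → [93, 49, 86, 82, 84, 24, 78, 43, 36]
  49 vs larger child 84 at index 4, swap → [93, 84, 86, 82, 49, 24, 78, 43, 36]
extract-max #3 returns 93:
  remove root 93; move last element 36 to root → [36, 84, 86, 82, 49, 24, 78, 43]
  36 vs larger child 86 at index 2, swap → [86, 84, 36, 82, 49, 24, 78, 43]
  36 vs larger child 78 at index 6, swap → [86, 84, 78, 82, 49, 24, 36, 43]
extract-max #4 returns 86:
  remove root 86; move last element 43 to root → [43, 84, 78, 82, 49, 24, 36]
  43 vs larger child 84 at index 1, swap → [84, 43, 78, 82, 49, 24, 36]
  43 vs larger child 82 at index 3, swap → [84, 82, 78, 43, 49, 24, 36]
extract-max #5 returns 84:
  remove root 84; move last element 36 to root → [36, 82, 78, 43, 49, 24]
  36 vs larger child 82 at index 1, swap → [82, 36, 78, 43, 49, 24]
  36 vs larger child 49 at index 4, swap → [82, 49, 78, 43, 36, 24]

[82, 49, 78, 43, 36, 24]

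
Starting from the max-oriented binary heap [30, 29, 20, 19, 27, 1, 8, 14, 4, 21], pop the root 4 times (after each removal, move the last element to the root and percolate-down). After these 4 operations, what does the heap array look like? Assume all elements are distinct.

[20, 19, 8, 14, 4, 1]

extract-max #1 returns 30:
  remove root 30; move last element 21 to root → [21, 29, 20, 19, 27, 1, 8, 14, 4]
  21 vs larger child 29 at index 1, swap → [29, 21, 20, 19, 27, 1, 8, 14, 4]
  21 vs larger child 27 at index 4, swap → [29, 27, 20, 19, 21, 1, 8, 14, 4]
extract-max #2 returns 29:
  remove root 29; move last element 4 to root → [4, 27, 20, 19, 21, 1, 8, 14]
  4 vs larger child 27 at index 1, swap → [27, 4, 20, 19, 21, 1, 8, 14]
  4 vs larger child 21 at index 4, swap → [27, 21, 20, 19, 4, 1, 8, 14]
extract-max #3 returns 27:
  remove root 27; move last element 14 to root → [14, 21, 20, 19, 4, 1, 8]
  14 vs larger child 21 at index 1, swap → [21, 14, 20, 19, 4, 1, 8]
  14 vs larger child 19 at index 3, swap → [21, 19, 20, 14, 4, 1, 8]
extract-max #4 returns 21:
  remove root 21; move last element 8 to root → [8, 19, 20, 14, 4, 1]
  8 vs larger child 20 at index 2, swap → [20, 19, 8, 14, 4, 1]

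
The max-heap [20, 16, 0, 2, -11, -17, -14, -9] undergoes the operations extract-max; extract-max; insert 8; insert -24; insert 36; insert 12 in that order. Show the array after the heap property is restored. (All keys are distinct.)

[36, 12, 2, -9, 8, -17, 0, -24, -14, -11]

extract-max → returns 20:
  remove root 20; move last element -9 to root → [-9, 16, 0, 2, -11, -17, -14]
  -9 vs larger child 16 at index 1, swap → [16, -9, 0, 2, -11, -17, -14]
  -9 vs larger child 2 at index 3, swap → [16, 2, 0, -9, -11, -17, -14]
extract-max → returns 16:
  remove root 16; move last element -14 to root → [-14, 2, 0, -9, -11, -17]
  -14 vs larger child 2 at index 1, swap → [2, -14, 0, -9, -11, -17]
  -14 vs larger child -9 at index 3, swap → [2, -9, 0, -14, -11, -17]
insert 8:
  append 8 at index 6 → [2, -9, 0, -14, -11, -17, 8]
  8 > parent 0 at index 2, swap → [2, -9, 8, -14, -11, -17, 0]
  8 > parent 2 at index 0, swap → [8, -9, 2, -14, -11, -17, 0]
insert -24:
  append -24 at index 7 → [8, -9, 2, -14, -11, -17, 0, -24] (no swap needed)
insert 36:
  append 36 at index 8 → [8, -9, 2, -14, -11, -17, 0, -24, 36]
  36 > parent -14 at index 3, swap → [8, -9, 2, 36, -11, -17, 0, -24, -14]
  36 > parent -9 at index 1, swap → [8, 36, 2, -9, -11, -17, 0, -24, -14]
  36 > parent 8 at index 0, swap → [36, 8, 2, -9, -11, -17, 0, -24, -14]
insert 12:
  append 12 at index 9 → [36, 8, 2, -9, -11, -17, 0, -24, -14, 12]
  12 > parent -11 at index 4, swap → [36, 8, 2, -9, 12, -17, 0, -24, -14, -11]
  12 > parent 8 at index 1, swap → [36, 12, 2, -9, 8, -17, 0, -24, -14, -11]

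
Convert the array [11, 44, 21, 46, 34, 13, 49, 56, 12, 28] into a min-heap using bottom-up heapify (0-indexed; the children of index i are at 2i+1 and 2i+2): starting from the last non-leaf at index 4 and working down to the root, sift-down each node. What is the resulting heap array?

[11, 12, 13, 44, 28, 21, 49, 56, 46, 34]

sift down from index 4:
  34 vs only child 28 at index 9, swap → [11, 44, 21, 46, 28, 13, 49, 56, 12, 34]
sift down from index 3:
  46 vs smaller child 12 at index 8, swap → [11, 44, 21, 12, 28, 13, 49, 56, 46, 34]
sift down from index 2:
  21 vs smaller child 13 at index 5, swap → [11, 44, 13, 12, 28, 21, 49, 56, 46, 34]
sift down from index 1:
  44 vs smaller child 12 at index 3, swap → [11, 12, 13, 44, 28, 21, 49, 56, 46, 34]
sift down from index 0: already satisfies heap property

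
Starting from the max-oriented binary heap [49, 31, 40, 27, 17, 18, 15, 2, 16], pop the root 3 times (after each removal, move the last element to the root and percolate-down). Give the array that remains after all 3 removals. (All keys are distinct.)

extract-max #1 returns 49:
  remove root 49; move last element 16 to root → [16, 31, 40, 27, 17, 18, 15, 2]
  16 vs larger child 40 at index 2, swap → [40, 31, 16, 27, 17, 18, 15, 2]
  16 vs larger child 18 at index 5, swap → [40, 31, 18, 27, 17, 16, 15, 2]
extract-max #2 returns 40:
  remove root 40; move last element 2 to root → [2, 31, 18, 27, 17, 16, 15]
  2 vs larger child 31 at index 1, swap → [31, 2, 18, 27, 17, 16, 15]
  2 vs larger child 27 at index 3, swap → [31, 27, 18, 2, 17, 16, 15]
extract-max #3 returns 31:
  remove root 31; move last element 15 to root → [15, 27, 18, 2, 17, 16]
  15 vs larger child 27 at index 1, swap → [27, 15, 18, 2, 17, 16]
  15 vs larger child 17 at index 4, swap → [27, 17, 18, 2, 15, 16]

[27, 17, 18, 2, 15, 16]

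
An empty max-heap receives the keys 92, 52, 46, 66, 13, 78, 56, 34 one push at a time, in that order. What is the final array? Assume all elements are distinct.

[92, 66, 78, 52, 13, 46, 56, 34]

Insert 92:
  append 92 at index 0 → [92] (no swap needed)
Insert 52:
  append 52 at index 1 → [92, 52] (no swap needed)
Insert 46:
  append 46 at index 2 → [92, 52, 46] (no swap needed)
Insert 66:
  append 66 at index 3 → [92, 52, 46, 66]
  66 > parent 52 at index 1, swap → [92, 66, 46, 52]
Insert 13:
  append 13 at index 4 → [92, 66, 46, 52, 13] (no swap needed)
Insert 78:
  append 78 at index 5 → [92, 66, 46, 52, 13, 78]
  78 > parent 46 at index 2, swap → [92, 66, 78, 52, 13, 46]
Insert 56:
  append 56 at index 6 → [92, 66, 78, 52, 13, 46, 56] (no swap needed)
Insert 34:
  append 34 at index 7 → [92, 66, 78, 52, 13, 46, 56, 34] (no swap needed)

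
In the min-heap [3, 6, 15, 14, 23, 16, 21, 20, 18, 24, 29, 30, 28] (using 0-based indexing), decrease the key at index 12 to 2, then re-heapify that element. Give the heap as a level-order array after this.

set index 12 from 28 to 2 → [3, 6, 15, 14, 23, 16, 21, 20, 18, 24, 29, 30, 2]
2 < parent 16 at index 5, swap → [3, 6, 15, 14, 23, 2, 21, 20, 18, 24, 29, 30, 16]
2 < parent 15 at index 2, swap → [3, 6, 2, 14, 23, 15, 21, 20, 18, 24, 29, 30, 16]
2 < parent 3 at index 0, swap → [2, 6, 3, 14, 23, 15, 21, 20, 18, 24, 29, 30, 16]

[2, 6, 3, 14, 23, 15, 21, 20, 18, 24, 29, 30, 16]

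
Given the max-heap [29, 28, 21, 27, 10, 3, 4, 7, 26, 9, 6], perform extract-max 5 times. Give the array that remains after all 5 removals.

[10, 9, 7, 4, 6, 3]

extract-max #1 returns 29:
  remove root 29; move last element 6 to root → [6, 28, 21, 27, 10, 3, 4, 7, 26, 9]
  6 vs larger child 28 at index 1, swap → [28, 6, 21, 27, 10, 3, 4, 7, 26, 9]
  6 vs larger child 27 at index 3, swap → [28, 27, 21, 6, 10, 3, 4, 7, 26, 9]
  6 vs larger child 26 at index 8, swap → [28, 27, 21, 26, 10, 3, 4, 7, 6, 9]
extract-max #2 returns 28:
  remove root 28; move last element 9 to root → [9, 27, 21, 26, 10, 3, 4, 7, 6]
  9 vs larger child 27 at index 1, swap → [27, 9, 21, 26, 10, 3, 4, 7, 6]
  9 vs larger child 26 at index 3, swap → [27, 26, 21, 9, 10, 3, 4, 7, 6]
extract-max #3 returns 27:
  remove root 27; move last element 6 to root → [6, 26, 21, 9, 10, 3, 4, 7]
  6 vs larger child 26 at index 1, swap → [26, 6, 21, 9, 10, 3, 4, 7]
  6 vs larger child 10 at index 4, swap → [26, 10, 21, 9, 6, 3, 4, 7]
extract-max #4 returns 26:
  remove root 26; move last element 7 to root → [7, 10, 21, 9, 6, 3, 4]
  7 vs larger child 21 at index 2, swap → [21, 10, 7, 9, 6, 3, 4]
extract-max #5 returns 21:
  remove root 21; move last element 4 to root → [4, 10, 7, 9, 6, 3]
  4 vs larger child 10 at index 1, swap → [10, 4, 7, 9, 6, 3]
  4 vs larger child 9 at index 3, swap → [10, 9, 7, 4, 6, 3]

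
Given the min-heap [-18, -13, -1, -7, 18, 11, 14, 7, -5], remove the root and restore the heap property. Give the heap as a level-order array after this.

remove root -18; move last element -5 to root → [-5, -13, -1, -7, 18, 11, 14, 7]
-5 vs smaller child -13 at index 1, swap → [-13, -5, -1, -7, 18, 11, 14, 7]
-5 vs smaller child -7 at index 3, swap → [-13, -7, -1, -5, 18, 11, 14, 7]

[-13, -7, -1, -5, 18, 11, 14, 7]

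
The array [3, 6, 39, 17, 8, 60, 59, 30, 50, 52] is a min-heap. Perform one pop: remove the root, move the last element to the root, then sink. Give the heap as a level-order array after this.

[6, 8, 39, 17, 52, 60, 59, 30, 50]

remove root 3; move last element 52 to root → [52, 6, 39, 17, 8, 60, 59, 30, 50]
52 vs smaller child 6 at index 1, swap → [6, 52, 39, 17, 8, 60, 59, 30, 50]
52 vs smaller child 8 at index 4, swap → [6, 8, 39, 17, 52, 60, 59, 30, 50]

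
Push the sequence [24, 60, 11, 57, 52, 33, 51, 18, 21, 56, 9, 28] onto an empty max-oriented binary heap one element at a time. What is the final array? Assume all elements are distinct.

Insert 24:
  append 24 at index 0 → [24] (no swap needed)
Insert 60:
  append 60 at index 1 → [24, 60]
  60 > parent 24 at index 0, swap → [60, 24]
Insert 11:
  append 11 at index 2 → [60, 24, 11] (no swap needed)
Insert 57:
  append 57 at index 3 → [60, 24, 11, 57]
  57 > parent 24 at index 1, swap → [60, 57, 11, 24]
Insert 52:
  append 52 at index 4 → [60, 57, 11, 24, 52] (no swap needed)
Insert 33:
  append 33 at index 5 → [60, 57, 11, 24, 52, 33]
  33 > parent 11 at index 2, swap → [60, 57, 33, 24, 52, 11]
Insert 51:
  append 51 at index 6 → [60, 57, 33, 24, 52, 11, 51]
  51 > parent 33 at index 2, swap → [60, 57, 51, 24, 52, 11, 33]
Insert 18:
  append 18 at index 7 → [60, 57, 51, 24, 52, 11, 33, 18] (no swap needed)
Insert 21:
  append 21 at index 8 → [60, 57, 51, 24, 52, 11, 33, 18, 21] (no swap needed)
Insert 56:
  append 56 at index 9 → [60, 57, 51, 24, 52, 11, 33, 18, 21, 56]
  56 > parent 52 at index 4, swap → [60, 57, 51, 24, 56, 11, 33, 18, 21, 52]
Insert 9:
  append 9 at index 10 → [60, 57, 51, 24, 56, 11, 33, 18, 21, 52, 9] (no swap needed)
Insert 28:
  append 28 at index 11 → [60, 57, 51, 24, 56, 11, 33, 18, 21, 52, 9, 28]
  28 > parent 11 at index 5, swap → [60, 57, 51, 24, 56, 28, 33, 18, 21, 52, 9, 11]

[60, 57, 51, 24, 56, 28, 33, 18, 21, 52, 9, 11]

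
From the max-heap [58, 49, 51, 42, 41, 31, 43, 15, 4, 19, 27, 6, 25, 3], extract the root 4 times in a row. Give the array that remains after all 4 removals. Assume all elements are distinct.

[42, 41, 31, 25, 27, 6, 3, 15, 4, 19]

extract-max #1 returns 58:
  remove root 58; move last element 3 to root → [3, 49, 51, 42, 41, 31, 43, 15, 4, 19, 27, 6, 25]
  3 vs larger child 51 at index 2, swap → [51, 49, 3, 42, 41, 31, 43, 15, 4, 19, 27, 6, 25]
  3 vs larger child 43 at index 6, swap → [51, 49, 43, 42, 41, 31, 3, 15, 4, 19, 27, 6, 25]
extract-max #2 returns 51:
  remove root 51; move last element 25 to root → [25, 49, 43, 42, 41, 31, 3, 15, 4, 19, 27, 6]
  25 vs larger child 49 at index 1, swap → [49, 25, 43, 42, 41, 31, 3, 15, 4, 19, 27, 6]
  25 vs larger child 42 at index 3, swap → [49, 42, 43, 25, 41, 31, 3, 15, 4, 19, 27, 6]
extract-max #3 returns 49:
  remove root 49; move last element 6 to root → [6, 42, 43, 25, 41, 31, 3, 15, 4, 19, 27]
  6 vs larger child 43 at index 2, swap → [43, 42, 6, 25, 41, 31, 3, 15, 4, 19, 27]
  6 vs larger child 31 at index 5, swap → [43, 42, 31, 25, 41, 6, 3, 15, 4, 19, 27]
extract-max #4 returns 43:
  remove root 43; move last element 27 to root → [27, 42, 31, 25, 41, 6, 3, 15, 4, 19]
  27 vs larger child 42 at index 1, swap → [42, 27, 31, 25, 41, 6, 3, 15, 4, 19]
  27 vs larger child 41 at index 4, swap → [42, 41, 31, 25, 27, 6, 3, 15, 4, 19]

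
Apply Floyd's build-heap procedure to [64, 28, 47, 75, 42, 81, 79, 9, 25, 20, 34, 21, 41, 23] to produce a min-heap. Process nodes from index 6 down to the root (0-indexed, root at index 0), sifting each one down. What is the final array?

[9, 20, 21, 25, 34, 41, 23, 75, 28, 42, 64, 81, 47, 79]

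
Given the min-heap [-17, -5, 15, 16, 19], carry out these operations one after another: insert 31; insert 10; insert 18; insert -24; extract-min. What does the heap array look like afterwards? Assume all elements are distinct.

insert 31:
  append 31 at index 5 → [-17, -5, 15, 16, 19, 31] (no swap needed)
insert 10:
  append 10 at index 6 → [-17, -5, 15, 16, 19, 31, 10]
  10 < parent 15 at index 2, swap → [-17, -5, 10, 16, 19, 31, 15]
insert 18:
  append 18 at index 7 → [-17, -5, 10, 16, 19, 31, 15, 18] (no swap needed)
insert -24:
  append -24 at index 8 → [-17, -5, 10, 16, 19, 31, 15, 18, -24]
  -24 < parent 16 at index 3, swap → [-17, -5, 10, -24, 19, 31, 15, 18, 16]
  -24 < parent -5 at index 1, swap → [-17, -24, 10, -5, 19, 31, 15, 18, 16]
  -24 < parent -17 at index 0, swap → [-24, -17, 10, -5, 19, 31, 15, 18, 16]
extract-min → returns -24:
  remove root -24; move last element 16 to root → [16, -17, 10, -5, 19, 31, 15, 18]
  16 vs smaller child -17 at index 1, swap → [-17, 16, 10, -5, 19, 31, 15, 18]
  16 vs smaller child -5 at index 3, swap → [-17, -5, 10, 16, 19, 31, 15, 18]

[-17, -5, 10, 16, 19, 31, 15, 18]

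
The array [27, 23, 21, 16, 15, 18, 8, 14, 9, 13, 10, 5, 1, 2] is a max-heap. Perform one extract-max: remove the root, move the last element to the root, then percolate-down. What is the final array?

[23, 16, 21, 14, 15, 18, 8, 2, 9, 13, 10, 5, 1]

remove root 27; move last element 2 to root → [2, 23, 21, 16, 15, 18, 8, 14, 9, 13, 10, 5, 1]
2 vs larger child 23 at index 1, swap → [23, 2, 21, 16, 15, 18, 8, 14, 9, 13, 10, 5, 1]
2 vs larger child 16 at index 3, swap → [23, 16, 21, 2, 15, 18, 8, 14, 9, 13, 10, 5, 1]
2 vs larger child 14 at index 7, swap → [23, 16, 21, 14, 15, 18, 8, 2, 9, 13, 10, 5, 1]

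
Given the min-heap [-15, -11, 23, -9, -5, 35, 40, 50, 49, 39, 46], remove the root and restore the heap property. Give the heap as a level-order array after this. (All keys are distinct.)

remove root -15; move last element 46 to root → [46, -11, 23, -9, -5, 35, 40, 50, 49, 39]
46 vs smaller child -11 at index 1, swap → [-11, 46, 23, -9, -5, 35, 40, 50, 49, 39]
46 vs smaller child -9 at index 3, swap → [-11, -9, 23, 46, -5, 35, 40, 50, 49, 39]

[-11, -9, 23, 46, -5, 35, 40, 50, 49, 39]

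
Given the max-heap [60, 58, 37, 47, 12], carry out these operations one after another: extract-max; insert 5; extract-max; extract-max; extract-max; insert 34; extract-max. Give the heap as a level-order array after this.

extract-max → returns 60:
  remove root 60; move last element 12 to root → [12, 58, 37, 47]
  12 vs larger child 58 at index 1, swap → [58, 12, 37, 47]
  12 vs only child 47 at index 3, swap → [58, 47, 37, 12]
insert 5:
  append 5 at index 4 → [58, 47, 37, 12, 5] (no swap needed)
extract-max → returns 58:
  remove root 58; move last element 5 to root → [5, 47, 37, 12]
  5 vs larger child 47 at index 1, swap → [47, 5, 37, 12]
  5 vs only child 12 at index 3, swap → [47, 12, 37, 5]
extract-max → returns 47:
  remove root 47; move last element 5 to root → [5, 12, 37]
  5 vs larger child 37 at index 2, swap → [37, 12, 5]
extract-max → returns 37:
  remove root 37; move last element 5 to root → [5, 12]
  5 vs only child 12 at index 1, swap → [12, 5]
insert 34:
  append 34 at index 2 → [12, 5, 34]
  34 > parent 12 at index 0, swap → [34, 5, 12]
extract-max → returns 34:
  remove root 34; move last element 12 to root → [12, 5] (no swap needed)

[12, 5]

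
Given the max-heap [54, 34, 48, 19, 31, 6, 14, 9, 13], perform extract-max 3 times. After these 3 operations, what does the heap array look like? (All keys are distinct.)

extract-max #1 returns 54:
  remove root 54; move last element 13 to root → [13, 34, 48, 19, 31, 6, 14, 9]
  13 vs larger child 48 at index 2, swap → [48, 34, 13, 19, 31, 6, 14, 9]
  13 vs larger child 14 at index 6, swap → [48, 34, 14, 19, 31, 6, 13, 9]
extract-max #2 returns 48:
  remove root 48; move last element 9 to root → [9, 34, 14, 19, 31, 6, 13]
  9 vs larger child 34 at index 1, swap → [34, 9, 14, 19, 31, 6, 13]
  9 vs larger child 31 at index 4, swap → [34, 31, 14, 19, 9, 6, 13]
extract-max #3 returns 34:
  remove root 34; move last element 13 to root → [13, 31, 14, 19, 9, 6]
  13 vs larger child 31 at index 1, swap → [31, 13, 14, 19, 9, 6]
  13 vs larger child 19 at index 3, swap → [31, 19, 14, 13, 9, 6]

[31, 19, 14, 13, 9, 6]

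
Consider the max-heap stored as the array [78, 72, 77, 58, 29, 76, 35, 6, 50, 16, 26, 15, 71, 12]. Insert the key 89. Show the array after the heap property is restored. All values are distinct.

append 89 at index 14 → [78, 72, 77, 58, 29, 76, 35, 6, 50, 16, 26, 15, 71, 12, 89]
89 > parent 35 at index 6, swap → [78, 72, 77, 58, 29, 76, 89, 6, 50, 16, 26, 15, 71, 12, 35]
89 > parent 77 at index 2, swap → [78, 72, 89, 58, 29, 76, 77, 6, 50, 16, 26, 15, 71, 12, 35]
89 > parent 78 at index 0, swap → [89, 72, 78, 58, 29, 76, 77, 6, 50, 16, 26, 15, 71, 12, 35]

[89, 72, 78, 58, 29, 76, 77, 6, 50, 16, 26, 15, 71, 12, 35]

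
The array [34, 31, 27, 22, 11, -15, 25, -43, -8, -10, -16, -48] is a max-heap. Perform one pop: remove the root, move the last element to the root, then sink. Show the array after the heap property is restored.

[31, 22, 27, -8, 11, -15, 25, -43, -48, -10, -16]

remove root 34; move last element -48 to root → [-48, 31, 27, 22, 11, -15, 25, -43, -8, -10, -16]
-48 vs larger child 31 at index 1, swap → [31, -48, 27, 22, 11, -15, 25, -43, -8, -10, -16]
-48 vs larger child 22 at index 3, swap → [31, 22, 27, -48, 11, -15, 25, -43, -8, -10, -16]
-48 vs larger child -8 at index 8, swap → [31, 22, 27, -8, 11, -15, 25, -43, -48, -10, -16]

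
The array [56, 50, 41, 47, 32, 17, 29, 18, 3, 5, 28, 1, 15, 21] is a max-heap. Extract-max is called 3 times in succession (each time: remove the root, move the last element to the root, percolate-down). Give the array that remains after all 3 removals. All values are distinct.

extract-max #1 returns 56:
  remove root 56; move last element 21 to root → [21, 50, 41, 47, 32, 17, 29, 18, 3, 5, 28, 1, 15]
  21 vs larger child 50 at index 1, swap → [50, 21, 41, 47, 32, 17, 29, 18, 3, 5, 28, 1, 15]
  21 vs larger child 47 at index 3, swap → [50, 47, 41, 21, 32, 17, 29, 18, 3, 5, 28, 1, 15]
extract-max #2 returns 50:
  remove root 50; move last element 15 to root → [15, 47, 41, 21, 32, 17, 29, 18, 3, 5, 28, 1]
  15 vs larger child 47 at index 1, swap → [47, 15, 41, 21, 32, 17, 29, 18, 3, 5, 28, 1]
  15 vs larger child 32 at index 4, swap → [47, 32, 41, 21, 15, 17, 29, 18, 3, 5, 28, 1]
  15 vs larger child 28 at index 10, swap → [47, 32, 41, 21, 28, 17, 29, 18, 3, 5, 15, 1]
extract-max #3 returns 47:
  remove root 47; move last element 1 to root → [1, 32, 41, 21, 28, 17, 29, 18, 3, 5, 15]
  1 vs larger child 41 at index 2, swap → [41, 32, 1, 21, 28, 17, 29, 18, 3, 5, 15]
  1 vs larger child 29 at index 6, swap → [41, 32, 29, 21, 28, 17, 1, 18, 3, 5, 15]

[41, 32, 29, 21, 28, 17, 1, 18, 3, 5, 15]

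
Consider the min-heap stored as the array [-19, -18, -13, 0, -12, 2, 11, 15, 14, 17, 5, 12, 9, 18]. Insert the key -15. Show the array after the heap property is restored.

append -15 at index 14 → [-19, -18, -13, 0, -12, 2, 11, 15, 14, 17, 5, 12, 9, 18, -15]
-15 < parent 11 at index 6, swap → [-19, -18, -13, 0, -12, 2, -15, 15, 14, 17, 5, 12, 9, 18, 11]
-15 < parent -13 at index 2, swap → [-19, -18, -15, 0, -12, 2, -13, 15, 14, 17, 5, 12, 9, 18, 11]

[-19, -18, -15, 0, -12, 2, -13, 15, 14, 17, 5, 12, 9, 18, 11]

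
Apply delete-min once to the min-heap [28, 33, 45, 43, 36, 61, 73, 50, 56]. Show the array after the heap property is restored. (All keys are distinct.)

[33, 36, 45, 43, 56, 61, 73, 50]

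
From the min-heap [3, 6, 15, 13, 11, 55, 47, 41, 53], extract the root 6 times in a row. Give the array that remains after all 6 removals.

[47, 53, 55]

extract-min #1 returns 3:
  remove root 3; move last element 53 to root → [53, 6, 15, 13, 11, 55, 47, 41]
  53 vs smaller child 6 at index 1, swap → [6, 53, 15, 13, 11, 55, 47, 41]
  53 vs smaller child 11 at index 4, swap → [6, 11, 15, 13, 53, 55, 47, 41]
extract-min #2 returns 6:
  remove root 6; move last element 41 to root → [41, 11, 15, 13, 53, 55, 47]
  41 vs smaller child 11 at index 1, swap → [11, 41, 15, 13, 53, 55, 47]
  41 vs smaller child 13 at index 3, swap → [11, 13, 15, 41, 53, 55, 47]
extract-min #3 returns 11:
  remove root 11; move last element 47 to root → [47, 13, 15, 41, 53, 55]
  47 vs smaller child 13 at index 1, swap → [13, 47, 15, 41, 53, 55]
  47 vs smaller child 41 at index 3, swap → [13, 41, 15, 47, 53, 55]
extract-min #4 returns 13:
  remove root 13; move last element 55 to root → [55, 41, 15, 47, 53]
  55 vs smaller child 15 at index 2, swap → [15, 41, 55, 47, 53]
extract-min #5 returns 15:
  remove root 15; move last element 53 to root → [53, 41, 55, 47]
  53 vs smaller child 41 at index 1, swap → [41, 53, 55, 47]
  53 vs only child 47 at index 3, swap → [41, 47, 55, 53]
extract-min #6 returns 41:
  remove root 41; move last element 53 to root → [53, 47, 55]
  53 vs smaller child 47 at index 1, swap → [47, 53, 55]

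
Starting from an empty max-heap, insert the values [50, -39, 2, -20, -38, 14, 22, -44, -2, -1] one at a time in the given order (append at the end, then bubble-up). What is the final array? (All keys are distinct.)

[50, -1, 22, -20, -2, 2, 14, -44, -39, -38]

Insert 50:
  append 50 at index 0 → [50] (no swap needed)
Insert -39:
  append -39 at index 1 → [50, -39] (no swap needed)
Insert 2:
  append 2 at index 2 → [50, -39, 2] (no swap needed)
Insert -20:
  append -20 at index 3 → [50, -39, 2, -20]
  -20 > parent -39 at index 1, swap → [50, -20, 2, -39]
Insert -38:
  append -38 at index 4 → [50, -20, 2, -39, -38] (no swap needed)
Insert 14:
  append 14 at index 5 → [50, -20, 2, -39, -38, 14]
  14 > parent 2 at index 2, swap → [50, -20, 14, -39, -38, 2]
Insert 22:
  append 22 at index 6 → [50, -20, 14, -39, -38, 2, 22]
  22 > parent 14 at index 2, swap → [50, -20, 22, -39, -38, 2, 14]
Insert -44:
  append -44 at index 7 → [50, -20, 22, -39, -38, 2, 14, -44] (no swap needed)
Insert -2:
  append -2 at index 8 → [50, -20, 22, -39, -38, 2, 14, -44, -2]
  -2 > parent -39 at index 3, swap → [50, -20, 22, -2, -38, 2, 14, -44, -39]
  -2 > parent -20 at index 1, swap → [50, -2, 22, -20, -38, 2, 14, -44, -39]
Insert -1:
  append -1 at index 9 → [50, -2, 22, -20, -38, 2, 14, -44, -39, -1]
  -1 > parent -38 at index 4, swap → [50, -2, 22, -20, -1, 2, 14, -44, -39, -38]
  -1 > parent -2 at index 1, swap → [50, -1, 22, -20, -2, 2, 14, -44, -39, -38]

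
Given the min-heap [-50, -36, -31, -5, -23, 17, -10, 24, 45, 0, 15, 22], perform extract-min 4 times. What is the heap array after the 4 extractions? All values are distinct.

[-10, -5, 15, 22, 0, 17, 45, 24]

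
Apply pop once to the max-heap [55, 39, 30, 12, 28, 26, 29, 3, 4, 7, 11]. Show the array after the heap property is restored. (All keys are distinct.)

[39, 28, 30, 12, 11, 26, 29, 3, 4, 7]

remove root 55; move last element 11 to root → [11, 39, 30, 12, 28, 26, 29, 3, 4, 7]
11 vs larger child 39 at index 1, swap → [39, 11, 30, 12, 28, 26, 29, 3, 4, 7]
11 vs larger child 28 at index 4, swap → [39, 28, 30, 12, 11, 26, 29, 3, 4, 7]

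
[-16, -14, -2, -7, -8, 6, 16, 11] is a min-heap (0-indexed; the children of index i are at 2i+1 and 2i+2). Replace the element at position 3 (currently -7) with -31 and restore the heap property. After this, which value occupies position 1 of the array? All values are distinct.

set index 3 from -7 to -31 → [-16, -14, -2, -31, -8, 6, 16, 11]
-31 < parent -14 at index 1, swap → [-16, -31, -2, -14, -8, 6, 16, 11]
-31 < parent -16 at index 0, swap → [-31, -16, -2, -14, -8, 6, 16, 11]
resulting array: [-31, -16, -2, -14, -8, 6, 16, 11]

-16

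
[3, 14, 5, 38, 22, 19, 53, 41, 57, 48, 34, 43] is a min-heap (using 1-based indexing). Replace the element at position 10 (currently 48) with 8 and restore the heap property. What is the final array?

[3, 8, 5, 38, 14, 19, 53, 41, 57, 22, 34, 43]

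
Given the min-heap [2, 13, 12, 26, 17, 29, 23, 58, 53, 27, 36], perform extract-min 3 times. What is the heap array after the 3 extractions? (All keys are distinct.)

[17, 26, 23, 53, 27, 29, 36, 58]

extract-min #1 returns 2:
  remove root 2; move last element 36 to root → [36, 13, 12, 26, 17, 29, 23, 58, 53, 27]
  36 vs smaller child 12 at index 2, swap → [12, 13, 36, 26, 17, 29, 23, 58, 53, 27]
  36 vs smaller child 23 at index 6, swap → [12, 13, 23, 26, 17, 29, 36, 58, 53, 27]
extract-min #2 returns 12:
  remove root 12; move last element 27 to root → [27, 13, 23, 26, 17, 29, 36, 58, 53]
  27 vs smaller child 13 at index 1, swap → [13, 27, 23, 26, 17, 29, 36, 58, 53]
  27 vs smaller child 17 at index 4, swap → [13, 17, 23, 26, 27, 29, 36, 58, 53]
extract-min #3 returns 13:
  remove root 13; move last element 53 to root → [53, 17, 23, 26, 27, 29, 36, 58]
  53 vs smaller child 17 at index 1, swap → [17, 53, 23, 26, 27, 29, 36, 58]
  53 vs smaller child 26 at index 3, swap → [17, 26, 23, 53, 27, 29, 36, 58]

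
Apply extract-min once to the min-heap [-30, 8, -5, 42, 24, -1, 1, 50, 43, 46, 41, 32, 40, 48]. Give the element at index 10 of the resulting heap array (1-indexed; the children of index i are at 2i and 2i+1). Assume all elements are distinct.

remove root -30; move last element 48 to root → [48, 8, -5, 42, 24, -1, 1, 50, 43, 46, 41, 32, 40]
48 vs smaller child -5 at index 3, swap → [-5, 8, 48, 42, 24, -1, 1, 50, 43, 46, 41, 32, 40]
48 vs smaller child -1 at index 6, swap → [-5, 8, -1, 42, 24, 48, 1, 50, 43, 46, 41, 32, 40]
48 vs smaller child 32 at index 12, swap → [-5, 8, -1, 42, 24, 32, 1, 50, 43, 46, 41, 48, 40]
resulting array: [-5, 8, -1, 42, 24, 32, 1, 50, 43, 46, 41, 48, 40]

46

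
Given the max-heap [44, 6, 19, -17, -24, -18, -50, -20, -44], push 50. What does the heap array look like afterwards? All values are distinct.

[50, 44, 19, -17, 6, -18, -50, -20, -44, -24]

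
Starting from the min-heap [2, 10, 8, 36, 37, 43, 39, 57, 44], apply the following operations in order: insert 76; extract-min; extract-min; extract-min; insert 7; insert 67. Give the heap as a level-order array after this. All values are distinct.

insert 76:
  append 76 at index 9 → [2, 10, 8, 36, 37, 43, 39, 57, 44, 76] (no swap needed)
extract-min → returns 2:
  remove root 2; move last element 76 to root → [76, 10, 8, 36, 37, 43, 39, 57, 44]
  76 vs smaller child 8 at index 2, swap → [8, 10, 76, 36, 37, 43, 39, 57, 44]
  76 vs smaller child 39 at index 6, swap → [8, 10, 39, 36, 37, 43, 76, 57, 44]
extract-min → returns 8:
  remove root 8; move last element 44 to root → [44, 10, 39, 36, 37, 43, 76, 57]
  44 vs smaller child 10 at index 1, swap → [10, 44, 39, 36, 37, 43, 76, 57]
  44 vs smaller child 36 at index 3, swap → [10, 36, 39, 44, 37, 43, 76, 57]
extract-min → returns 10:
  remove root 10; move last element 57 to root → [57, 36, 39, 44, 37, 43, 76]
  57 vs smaller child 36 at index 1, swap → [36, 57, 39, 44, 37, 43, 76]
  57 vs smaller child 37 at index 4, swap → [36, 37, 39, 44, 57, 43, 76]
insert 7:
  append 7 at index 7 → [36, 37, 39, 44, 57, 43, 76, 7]
  7 < parent 44 at index 3, swap → [36, 37, 39, 7, 57, 43, 76, 44]
  7 < parent 37 at index 1, swap → [36, 7, 39, 37, 57, 43, 76, 44]
  7 < parent 36 at index 0, swap → [7, 36, 39, 37, 57, 43, 76, 44]
insert 67:
  append 67 at index 8 → [7, 36, 39, 37, 57, 43, 76, 44, 67] (no swap needed)

[7, 36, 39, 37, 57, 43, 76, 44, 67]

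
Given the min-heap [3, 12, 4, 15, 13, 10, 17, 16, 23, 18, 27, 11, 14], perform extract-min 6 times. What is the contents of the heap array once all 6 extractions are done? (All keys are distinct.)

extract-min #1 returns 3:
  remove root 3; move last element 14 to root → [14, 12, 4, 15, 13, 10, 17, 16, 23, 18, 27, 11]
  14 vs smaller child 4 at index 2, swap → [4, 12, 14, 15, 13, 10, 17, 16, 23, 18, 27, 11]
  14 vs smaller child 10 at index 5, swap → [4, 12, 10, 15, 13, 14, 17, 16, 23, 18, 27, 11]
  14 vs only child 11 at index 11, swap → [4, 12, 10, 15, 13, 11, 17, 16, 23, 18, 27, 14]
extract-min #2 returns 4:
  remove root 4; move last element 14 to root → [14, 12, 10, 15, 13, 11, 17, 16, 23, 18, 27]
  14 vs smaller child 10 at index 2, swap → [10, 12, 14, 15, 13, 11, 17, 16, 23, 18, 27]
  14 vs smaller child 11 at index 5, swap → [10, 12, 11, 15, 13, 14, 17, 16, 23, 18, 27]
extract-min #3 returns 10:
  remove root 10; move last element 27 to root → [27, 12, 11, 15, 13, 14, 17, 16, 23, 18]
  27 vs smaller child 11 at index 2, swap → [11, 12, 27, 15, 13, 14, 17, 16, 23, 18]
  27 vs smaller child 14 at index 5, swap → [11, 12, 14, 15, 13, 27, 17, 16, 23, 18]
extract-min #4 returns 11:
  remove root 11; move last element 18 to root → [18, 12, 14, 15, 13, 27, 17, 16, 23]
  18 vs smaller child 12 at index 1, swap → [12, 18, 14, 15, 13, 27, 17, 16, 23]
  18 vs smaller child 13 at index 4, swap → [12, 13, 14, 15, 18, 27, 17, 16, 23]
extract-min #5 returns 12:
  remove root 12; move last element 23 to root → [23, 13, 14, 15, 18, 27, 17, 16]
  23 vs smaller child 13 at index 1, swap → [13, 23, 14, 15, 18, 27, 17, 16]
  23 vs smaller child 15 at index 3, swap → [13, 15, 14, 23, 18, 27, 17, 16]
  23 vs only child 16 at index 7, swap → [13, 15, 14, 16, 18, 27, 17, 23]
extract-min #6 returns 13:
  remove root 13; move last element 23 to root → [23, 15, 14, 16, 18, 27, 17]
  23 vs smaller child 14 at index 2, swap → [14, 15, 23, 16, 18, 27, 17]
  23 vs smaller child 17 at index 6, swap → [14, 15, 17, 16, 18, 27, 23]

[14, 15, 17, 16, 18, 27, 23]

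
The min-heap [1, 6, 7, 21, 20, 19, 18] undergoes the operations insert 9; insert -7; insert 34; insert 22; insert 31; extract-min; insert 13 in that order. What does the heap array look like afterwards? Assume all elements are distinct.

insert 9:
  append 9 at index 7 → [1, 6, 7, 21, 20, 19, 18, 9]
  9 < parent 21 at index 3, swap → [1, 6, 7, 9, 20, 19, 18, 21]
insert -7:
  append -7 at index 8 → [1, 6, 7, 9, 20, 19, 18, 21, -7]
  -7 < parent 9 at index 3, swap → [1, 6, 7, -7, 20, 19, 18, 21, 9]
  -7 < parent 6 at index 1, swap → [1, -7, 7, 6, 20, 19, 18, 21, 9]
  -7 < parent 1 at index 0, swap → [-7, 1, 7, 6, 20, 19, 18, 21, 9]
insert 34:
  append 34 at index 9 → [-7, 1, 7, 6, 20, 19, 18, 21, 9, 34] (no swap needed)
insert 22:
  append 22 at index 10 → [-7, 1, 7, 6, 20, 19, 18, 21, 9, 34, 22] (no swap needed)
insert 31:
  append 31 at index 11 → [-7, 1, 7, 6, 20, 19, 18, 21, 9, 34, 22, 31] (no swap needed)
extract-min → returns -7:
  remove root -7; move last element 31 to root → [31, 1, 7, 6, 20, 19, 18, 21, 9, 34, 22]
  31 vs smaller child 1 at index 1, swap → [1, 31, 7, 6, 20, 19, 18, 21, 9, 34, 22]
  31 vs smaller child 6 at index 3, swap → [1, 6, 7, 31, 20, 19, 18, 21, 9, 34, 22]
  31 vs smaller child 9 at index 8, swap → [1, 6, 7, 9, 20, 19, 18, 21, 31, 34, 22]
insert 13:
  append 13 at index 11 → [1, 6, 7, 9, 20, 19, 18, 21, 31, 34, 22, 13]
  13 < parent 19 at index 5, swap → [1, 6, 7, 9, 20, 13, 18, 21, 31, 34, 22, 19]

[1, 6, 7, 9, 20, 13, 18, 21, 31, 34, 22, 19]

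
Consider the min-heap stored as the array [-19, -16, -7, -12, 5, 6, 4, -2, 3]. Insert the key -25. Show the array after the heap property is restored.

[-25, -19, -7, -12, -16, 6, 4, -2, 3, 5]

append -25 at index 9 → [-19, -16, -7, -12, 5, 6, 4, -2, 3, -25]
-25 < parent 5 at index 4, swap → [-19, -16, -7, -12, -25, 6, 4, -2, 3, 5]
-25 < parent -16 at index 1, swap → [-19, -25, -7, -12, -16, 6, 4, -2, 3, 5]
-25 < parent -19 at index 0, swap → [-25, -19, -7, -12, -16, 6, 4, -2, 3, 5]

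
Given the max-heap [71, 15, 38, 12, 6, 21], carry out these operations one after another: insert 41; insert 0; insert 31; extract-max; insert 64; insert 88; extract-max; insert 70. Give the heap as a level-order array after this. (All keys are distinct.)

[70, 64, 38, 31, 41, 21, 12, 0, 15, 6]

insert 41:
  append 41 at index 6 → [71, 15, 38, 12, 6, 21, 41]
  41 > parent 38 at index 2, swap → [71, 15, 41, 12, 6, 21, 38]
insert 0:
  append 0 at index 7 → [71, 15, 41, 12, 6, 21, 38, 0] (no swap needed)
insert 31:
  append 31 at index 8 → [71, 15, 41, 12, 6, 21, 38, 0, 31]
  31 > parent 12 at index 3, swap → [71, 15, 41, 31, 6, 21, 38, 0, 12]
  31 > parent 15 at index 1, swap → [71, 31, 41, 15, 6, 21, 38, 0, 12]
extract-max → returns 71:
  remove root 71; move last element 12 to root → [12, 31, 41, 15, 6, 21, 38, 0]
  12 vs larger child 41 at index 2, swap → [41, 31, 12, 15, 6, 21, 38, 0]
  12 vs larger child 38 at index 6, swap → [41, 31, 38, 15, 6, 21, 12, 0]
insert 64:
  append 64 at index 8 → [41, 31, 38, 15, 6, 21, 12, 0, 64]
  64 > parent 15 at index 3, swap → [41, 31, 38, 64, 6, 21, 12, 0, 15]
  64 > parent 31 at index 1, swap → [41, 64, 38, 31, 6, 21, 12, 0, 15]
  64 > parent 41 at index 0, swap → [64, 41, 38, 31, 6, 21, 12, 0, 15]
insert 88:
  append 88 at index 9 → [64, 41, 38, 31, 6, 21, 12, 0, 15, 88]
  88 > parent 6 at index 4, swap → [64, 41, 38, 31, 88, 21, 12, 0, 15, 6]
  88 > parent 41 at index 1, swap → [64, 88, 38, 31, 41, 21, 12, 0, 15, 6]
  88 > parent 64 at index 0, swap → [88, 64, 38, 31, 41, 21, 12, 0, 15, 6]
extract-max → returns 88:
  remove root 88; move last element 6 to root → [6, 64, 38, 31, 41, 21, 12, 0, 15]
  6 vs larger child 64 at index 1, swap → [64, 6, 38, 31, 41, 21, 12, 0, 15]
  6 vs larger child 41 at index 4, swap → [64, 41, 38, 31, 6, 21, 12, 0, 15]
insert 70:
  append 70 at index 9 → [64, 41, 38, 31, 6, 21, 12, 0, 15, 70]
  70 > parent 6 at index 4, swap → [64, 41, 38, 31, 70, 21, 12, 0, 15, 6]
  70 > parent 41 at index 1, swap → [64, 70, 38, 31, 41, 21, 12, 0, 15, 6]
  70 > parent 64 at index 0, swap → [70, 64, 38, 31, 41, 21, 12, 0, 15, 6]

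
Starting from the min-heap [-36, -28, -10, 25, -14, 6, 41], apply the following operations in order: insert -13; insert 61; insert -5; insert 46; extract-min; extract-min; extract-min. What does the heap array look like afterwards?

[-13, -5, -10, 25, 61, 6, 41, 46]

insert -13:
  append -13 at index 7 → [-36, -28, -10, 25, -14, 6, 41, -13]
  -13 < parent 25 at index 3, swap → [-36, -28, -10, -13, -14, 6, 41, 25]
insert 61:
  append 61 at index 8 → [-36, -28, -10, -13, -14, 6, 41, 25, 61] (no swap needed)
insert -5:
  append -5 at index 9 → [-36, -28, -10, -13, -14, 6, 41, 25, 61, -5] (no swap needed)
insert 46:
  append 46 at index 10 → [-36, -28, -10, -13, -14, 6, 41, 25, 61, -5, 46] (no swap needed)
extract-min → returns -36:
  remove root -36; move last element 46 to root → [46, -28, -10, -13, -14, 6, 41, 25, 61, -5]
  46 vs smaller child -28 at index 1, swap → [-28, 46, -10, -13, -14, 6, 41, 25, 61, -5]
  46 vs smaller child -14 at index 4, swap → [-28, -14, -10, -13, 46, 6, 41, 25, 61, -5]
  46 vs only child -5 at index 9, swap → [-28, -14, -10, -13, -5, 6, 41, 25, 61, 46]
extract-min → returns -28:
  remove root -28; move last element 46 to root → [46, -14, -10, -13, -5, 6, 41, 25, 61]
  46 vs smaller child -14 at index 1, swap → [-14, 46, -10, -13, -5, 6, 41, 25, 61]
  46 vs smaller child -13 at index 3, swap → [-14, -13, -10, 46, -5, 6, 41, 25, 61]
  46 vs smaller child 25 at index 7, swap → [-14, -13, -10, 25, -5, 6, 41, 46, 61]
extract-min → returns -14:
  remove root -14; move last element 61 to root → [61, -13, -10, 25, -5, 6, 41, 46]
  61 vs smaller child -13 at index 1, swap → [-13, 61, -10, 25, -5, 6, 41, 46]
  61 vs smaller child -5 at index 4, swap → [-13, -5, -10, 25, 61, 6, 41, 46]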